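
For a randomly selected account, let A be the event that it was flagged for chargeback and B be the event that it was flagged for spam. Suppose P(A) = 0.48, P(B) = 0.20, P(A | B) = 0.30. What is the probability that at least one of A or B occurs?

0.62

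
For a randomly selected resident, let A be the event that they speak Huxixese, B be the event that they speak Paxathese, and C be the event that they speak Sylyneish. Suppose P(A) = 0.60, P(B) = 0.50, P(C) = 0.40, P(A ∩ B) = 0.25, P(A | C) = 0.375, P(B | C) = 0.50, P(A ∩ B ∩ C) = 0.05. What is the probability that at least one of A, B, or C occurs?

0.95

P(A ∩ C) = P(C)·P(A|C) = 0.40 × 0.375 = 0.15
P(B ∩ C) = P(C)·P(B|C) = 0.40 × 0.50 = 0.20
P(A ∪ B ∪ C) = 0.60 + 0.50 + 0.40 − 0.25 − 0.15 − 0.20 + 0.05 = 0.95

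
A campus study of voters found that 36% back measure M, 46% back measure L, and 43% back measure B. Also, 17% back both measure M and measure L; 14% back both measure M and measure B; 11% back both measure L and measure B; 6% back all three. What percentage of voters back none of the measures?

P(union) = 36 + 46 + 43 − 17 − 14 − 11 + 6 = 89%
P(none) = 100% − 89% = 11%

11%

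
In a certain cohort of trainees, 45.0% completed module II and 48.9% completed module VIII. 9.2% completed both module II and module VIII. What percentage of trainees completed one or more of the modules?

84.7%

P(≥1) = 45.0 + 48.9 − 9.2 = 84.7%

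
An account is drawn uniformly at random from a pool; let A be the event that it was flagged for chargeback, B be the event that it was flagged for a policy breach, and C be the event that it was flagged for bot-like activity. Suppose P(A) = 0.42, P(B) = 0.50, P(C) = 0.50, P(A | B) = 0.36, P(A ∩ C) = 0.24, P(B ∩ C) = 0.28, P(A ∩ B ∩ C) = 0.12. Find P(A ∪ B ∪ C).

0.84

P(A ∩ B) = P(B)·P(A|B) = 0.50 × 0.36 = 0.18
P(A ∪ B ∪ C) = 0.42 + 0.50 + 0.50 − 0.18 − 0.24 − 0.28 + 0.12 = 0.84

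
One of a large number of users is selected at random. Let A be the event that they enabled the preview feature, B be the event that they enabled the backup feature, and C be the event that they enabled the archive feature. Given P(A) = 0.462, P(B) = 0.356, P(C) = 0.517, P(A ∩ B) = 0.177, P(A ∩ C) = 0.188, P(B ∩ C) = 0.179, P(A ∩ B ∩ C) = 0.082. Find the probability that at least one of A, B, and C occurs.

0.873

By inclusion–exclusion:
P(A ∪ B ∪ C) = 0.462 + 0.356 + 0.517 − 0.177 − 0.188 − 0.179 + 0.082 = 0.873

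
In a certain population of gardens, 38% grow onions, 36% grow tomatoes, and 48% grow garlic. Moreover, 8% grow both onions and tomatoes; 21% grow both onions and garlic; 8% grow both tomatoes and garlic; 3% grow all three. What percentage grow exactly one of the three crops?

57%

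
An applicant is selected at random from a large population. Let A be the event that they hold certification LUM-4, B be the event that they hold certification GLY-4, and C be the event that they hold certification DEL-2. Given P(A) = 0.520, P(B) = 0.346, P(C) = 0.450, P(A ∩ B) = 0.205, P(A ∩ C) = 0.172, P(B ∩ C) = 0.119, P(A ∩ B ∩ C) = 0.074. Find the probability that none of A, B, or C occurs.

0.106

P(A ∪ B ∪ C) = 0.520 + 0.346 + 0.450 − 0.205 − 0.172 − 0.119 + 0.074 = 0.894
P(none) = 1 − 0.894 = 0.106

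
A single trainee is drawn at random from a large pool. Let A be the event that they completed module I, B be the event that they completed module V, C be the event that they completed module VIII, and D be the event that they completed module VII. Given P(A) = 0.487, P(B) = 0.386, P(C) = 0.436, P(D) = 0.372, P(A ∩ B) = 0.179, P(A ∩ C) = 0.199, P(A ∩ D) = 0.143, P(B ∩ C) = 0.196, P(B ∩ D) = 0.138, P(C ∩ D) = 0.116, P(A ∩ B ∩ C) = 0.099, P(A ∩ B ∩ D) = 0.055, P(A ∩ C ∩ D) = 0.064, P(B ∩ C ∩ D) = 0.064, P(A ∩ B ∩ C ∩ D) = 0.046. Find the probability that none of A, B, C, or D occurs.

P(A ∪ B ∪ C ∪ D) = 0.487 + 0.386 + 0.436 + 0.372 − 0.179 − 0.199 − 0.143 − 0.196 − 0.138 − 0.116 + 0.099 + 0.055 + 0.064 + 0.064 − 0.046 = 0.946
P(none) = 1 − 0.946 = 0.054

0.054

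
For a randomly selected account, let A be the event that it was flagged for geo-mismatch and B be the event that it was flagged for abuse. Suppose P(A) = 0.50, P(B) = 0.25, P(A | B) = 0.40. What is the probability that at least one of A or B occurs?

0.65

P(A ∩ B) = P(B)·P(A|B) = 0.25 × 0.40 = 0.10
P(A ∪ B) = 0.50 + 0.25 − 0.10 = 0.65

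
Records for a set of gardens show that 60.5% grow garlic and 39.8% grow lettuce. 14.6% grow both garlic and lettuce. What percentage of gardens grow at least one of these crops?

85.7%

Using inclusion–exclusion:
P(≥1) = 60.5 + 39.8 − 14.6 = 85.7%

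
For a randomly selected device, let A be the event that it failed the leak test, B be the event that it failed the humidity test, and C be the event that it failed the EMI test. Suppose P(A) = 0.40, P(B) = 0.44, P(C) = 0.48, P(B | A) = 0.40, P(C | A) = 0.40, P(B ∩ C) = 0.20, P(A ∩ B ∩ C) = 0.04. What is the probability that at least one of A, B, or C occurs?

P(A ∩ B) = P(A)·P(B|A) = 0.40 × 0.40 = 0.16
P(A ∩ C) = P(A)·P(C|A) = 0.40 × 0.40 = 0.16
P(A ∪ B ∪ C) = 0.40 + 0.44 + 0.48 − 0.16 − 0.16 − 0.20 + 0.04 = 0.84

0.84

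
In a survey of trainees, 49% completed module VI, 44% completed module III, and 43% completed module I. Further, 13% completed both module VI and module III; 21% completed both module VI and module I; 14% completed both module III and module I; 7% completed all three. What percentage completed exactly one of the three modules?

Using the inclusion–exclusion count for exactly one event:
P(exactly one) = 49 + 44 + 43 − 2·13 − 2·21 − 2·14 + 3·7 = 61%

61%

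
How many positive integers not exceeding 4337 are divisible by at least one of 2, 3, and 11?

Apply inclusion-exclusion:
⌊4337/2⌋ + ⌊4337/3⌋ + ⌊4337/11⌋ − ⌊4337/6⌋ − ⌊4337/22⌋ − ⌊4337/33⌋ + ⌊4337/66⌋ = 2168 + 1445 + 394 − 722 − 197 − 131 + 65 = 3022

3022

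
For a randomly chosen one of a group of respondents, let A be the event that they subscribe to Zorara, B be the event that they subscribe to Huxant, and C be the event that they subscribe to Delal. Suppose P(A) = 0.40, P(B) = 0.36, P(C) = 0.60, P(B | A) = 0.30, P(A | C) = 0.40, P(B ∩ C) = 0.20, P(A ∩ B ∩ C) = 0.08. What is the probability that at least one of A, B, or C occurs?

0.88

P(A ∩ B) = P(A)·P(B|A) = 0.40 × 0.30 = 0.12
P(A ∩ C) = P(C)·P(A|C) = 0.60 × 0.40 = 0.24
P(A ∪ B ∪ C) = 0.40 + 0.36 + 0.60 − 0.12 − 0.24 − 0.20 + 0.08 = 0.88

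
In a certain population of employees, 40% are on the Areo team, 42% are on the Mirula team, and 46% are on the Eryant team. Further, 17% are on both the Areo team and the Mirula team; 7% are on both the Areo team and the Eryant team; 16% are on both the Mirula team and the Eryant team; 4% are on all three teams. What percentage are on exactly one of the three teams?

60%

Using the inclusion–exclusion count for exactly one event:
P(exactly one) = 40 + 42 + 46 − 2·17 − 2·7 − 2·16 + 3·4 = 60%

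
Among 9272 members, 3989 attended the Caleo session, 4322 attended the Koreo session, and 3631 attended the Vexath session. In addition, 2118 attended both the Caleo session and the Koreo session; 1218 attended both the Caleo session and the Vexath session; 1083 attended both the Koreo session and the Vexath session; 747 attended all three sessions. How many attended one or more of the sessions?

8270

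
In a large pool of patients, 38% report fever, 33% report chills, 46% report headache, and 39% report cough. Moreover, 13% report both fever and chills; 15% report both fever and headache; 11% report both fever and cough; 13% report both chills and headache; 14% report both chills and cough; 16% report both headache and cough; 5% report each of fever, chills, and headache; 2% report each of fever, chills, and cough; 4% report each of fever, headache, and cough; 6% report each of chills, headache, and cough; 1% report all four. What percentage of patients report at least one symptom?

Apply inclusion-exclusion:
P(≥1) = 38 + 33 + 46 + 39 − 13 − 15 − 11 − 13 − 14 − 16 + 5 + 2 + 4 + 6 − 1 = 90%

90%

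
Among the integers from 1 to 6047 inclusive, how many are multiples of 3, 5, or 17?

3010

Using inclusion–exclusion:
2015 + 1209 + 355 − 403 − 118 − 71 + 23 = 3010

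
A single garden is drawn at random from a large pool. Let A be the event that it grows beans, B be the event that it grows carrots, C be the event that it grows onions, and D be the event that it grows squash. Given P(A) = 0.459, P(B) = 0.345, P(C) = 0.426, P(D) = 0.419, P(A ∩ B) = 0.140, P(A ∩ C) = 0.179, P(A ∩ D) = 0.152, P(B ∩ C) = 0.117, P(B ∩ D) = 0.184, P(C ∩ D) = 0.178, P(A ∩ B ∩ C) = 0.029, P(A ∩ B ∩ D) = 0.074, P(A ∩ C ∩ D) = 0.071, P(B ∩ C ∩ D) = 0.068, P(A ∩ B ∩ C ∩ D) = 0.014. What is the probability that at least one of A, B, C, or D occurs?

P(A ∪ B ∪ C ∪ D) = 0.459 + 0.345 + 0.426 + 0.419 − 0.140 − 0.179 − 0.152 − 0.117 − 0.184 − 0.178 + 0.029 + 0.074 + 0.071 + 0.068 − 0.014 = 0.927

0.927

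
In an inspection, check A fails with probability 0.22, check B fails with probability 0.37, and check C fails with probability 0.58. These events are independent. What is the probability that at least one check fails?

P(none) = (1 − 0.22) × (1 − 0.37) × (1 − 0.58) = 0.78 × 0.63 × 0.42 = 0.206388
P(at least one) = 1 − 0.206388 = 0.793612

0.793612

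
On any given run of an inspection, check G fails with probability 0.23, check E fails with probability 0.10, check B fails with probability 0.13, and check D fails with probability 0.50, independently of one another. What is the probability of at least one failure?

0.698545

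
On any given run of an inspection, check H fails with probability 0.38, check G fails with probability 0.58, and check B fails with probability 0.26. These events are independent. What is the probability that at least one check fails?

P(none) = (1 − 0.38) × (1 − 0.58) × (1 − 0.26) = 0.62 × 0.42 × 0.74 = 0.192696
P(at least one) = 1 − 0.192696 = 0.807304

0.807304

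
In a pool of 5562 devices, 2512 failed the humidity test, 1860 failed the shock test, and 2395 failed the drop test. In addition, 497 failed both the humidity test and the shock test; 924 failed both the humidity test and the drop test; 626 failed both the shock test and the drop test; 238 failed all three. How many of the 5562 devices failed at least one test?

4958

|union| = 2512 + 1860 + 2395 − 497 − 924 − 626 + 238 = 4958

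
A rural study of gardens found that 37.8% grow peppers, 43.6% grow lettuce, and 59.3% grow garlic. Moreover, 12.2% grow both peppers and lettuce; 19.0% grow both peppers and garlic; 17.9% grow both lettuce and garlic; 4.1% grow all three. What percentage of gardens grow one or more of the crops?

P(≥1) = 37.8 + 43.6 + 59.3 − 12.2 − 19.0 − 17.9 + 4.1 = 95.7%

95.7%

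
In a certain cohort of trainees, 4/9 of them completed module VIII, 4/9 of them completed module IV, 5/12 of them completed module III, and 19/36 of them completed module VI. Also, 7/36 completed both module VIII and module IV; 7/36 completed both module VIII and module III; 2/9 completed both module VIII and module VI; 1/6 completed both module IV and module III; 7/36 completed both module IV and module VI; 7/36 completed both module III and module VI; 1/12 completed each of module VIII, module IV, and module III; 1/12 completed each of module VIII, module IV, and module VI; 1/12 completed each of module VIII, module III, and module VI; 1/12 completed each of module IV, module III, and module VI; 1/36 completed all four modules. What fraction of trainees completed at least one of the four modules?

P(≥1) = 4/9 + 4/9 + 5/12 + 19/36 − 7/36 − 7/36 − 2/9 − 1/6 − 7/36 − 7/36 + 1/12 + 1/12 + 1/12 + 1/12 − 1/36 = 35/36

35/36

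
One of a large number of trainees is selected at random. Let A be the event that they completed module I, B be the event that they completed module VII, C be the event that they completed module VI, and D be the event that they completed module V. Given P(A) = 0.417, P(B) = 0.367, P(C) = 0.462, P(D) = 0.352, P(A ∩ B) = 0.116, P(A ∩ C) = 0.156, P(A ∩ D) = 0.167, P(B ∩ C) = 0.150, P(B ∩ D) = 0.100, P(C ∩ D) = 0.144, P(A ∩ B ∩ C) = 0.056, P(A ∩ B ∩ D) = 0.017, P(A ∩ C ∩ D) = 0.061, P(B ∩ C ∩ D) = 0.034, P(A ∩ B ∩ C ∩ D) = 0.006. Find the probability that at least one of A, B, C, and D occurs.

Inclusion–exclusion gives
P(A ∪ B ∪ C ∪ D) = 0.417 + 0.367 + 0.462 + 0.352 − 0.116 − 0.156 − 0.167 − 0.150 − 0.100 − 0.144 + 0.056 + 0.017 + 0.061 + 0.034 − 0.006 = 0.927

0.927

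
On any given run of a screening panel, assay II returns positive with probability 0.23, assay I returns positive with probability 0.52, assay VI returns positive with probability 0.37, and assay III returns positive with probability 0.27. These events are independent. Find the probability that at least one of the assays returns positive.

P(none) = (1 − 0.23) × (1 − 0.52) × (1 − 0.37) × (1 − 0.27) = 0.77 × 0.48 × 0.63 × 0.73 = 0.16997904
P(at least one) = 1 − 0.16997904 = 0.83002096

0.83002096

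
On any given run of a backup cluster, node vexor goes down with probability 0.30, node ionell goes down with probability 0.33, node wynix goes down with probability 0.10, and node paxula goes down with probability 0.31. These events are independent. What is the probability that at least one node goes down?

0.708751

P(none) = (1 − 0.30) × (1 − 0.33) × (1 − 0.10) × (1 − 0.31) = 0.70 × 0.67 × 0.90 × 0.69 = 0.291249
P(at least one) = 1 − 0.291249 = 0.708751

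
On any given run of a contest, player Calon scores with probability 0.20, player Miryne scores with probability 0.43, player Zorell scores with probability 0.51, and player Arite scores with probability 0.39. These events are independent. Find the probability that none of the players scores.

0.1362984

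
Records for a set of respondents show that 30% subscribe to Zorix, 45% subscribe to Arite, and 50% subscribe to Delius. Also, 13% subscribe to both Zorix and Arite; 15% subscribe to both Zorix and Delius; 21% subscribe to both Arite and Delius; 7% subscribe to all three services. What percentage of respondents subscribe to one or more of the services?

Apply inclusion-exclusion:
P(union) = 30 + 45 + 50 − 13 − 15 − 21 + 7 = 83%

83%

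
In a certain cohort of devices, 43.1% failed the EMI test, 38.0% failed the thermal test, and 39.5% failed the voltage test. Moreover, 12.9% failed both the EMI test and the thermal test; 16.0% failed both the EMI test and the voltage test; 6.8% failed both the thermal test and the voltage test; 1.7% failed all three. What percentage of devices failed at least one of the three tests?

P(≥1) = 43.1 + 38.0 + 39.5 − 12.9 − 16.0 − 6.8 + 1.7 = 86.6%

86.6%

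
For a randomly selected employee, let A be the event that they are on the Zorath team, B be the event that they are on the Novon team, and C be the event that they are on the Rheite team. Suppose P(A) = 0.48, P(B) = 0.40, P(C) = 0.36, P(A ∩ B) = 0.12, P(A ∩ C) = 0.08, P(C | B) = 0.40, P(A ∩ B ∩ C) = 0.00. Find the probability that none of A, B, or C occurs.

P(B ∩ C) = P(B)·P(C|B) = 0.40 × 0.40 = 0.16
By inclusion–exclusion:
P(A ∪ B ∪ C) = 0.48 + 0.40 + 0.36 − 0.12 − 0.08 − 0.16 + 0.00 = 0.88
P(none) = 1 − 0.88 = 0.12

0.12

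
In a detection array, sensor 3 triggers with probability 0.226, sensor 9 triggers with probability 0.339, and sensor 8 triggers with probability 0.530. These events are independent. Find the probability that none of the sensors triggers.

0.24045858

Independence gives P(none) = ∏(1 − pᵢ).
P(none) = (1 − 0.226) × (1 − 0.339) × (1 − 0.530) = 0.774 × 0.661 × 0.470 = 0.24045858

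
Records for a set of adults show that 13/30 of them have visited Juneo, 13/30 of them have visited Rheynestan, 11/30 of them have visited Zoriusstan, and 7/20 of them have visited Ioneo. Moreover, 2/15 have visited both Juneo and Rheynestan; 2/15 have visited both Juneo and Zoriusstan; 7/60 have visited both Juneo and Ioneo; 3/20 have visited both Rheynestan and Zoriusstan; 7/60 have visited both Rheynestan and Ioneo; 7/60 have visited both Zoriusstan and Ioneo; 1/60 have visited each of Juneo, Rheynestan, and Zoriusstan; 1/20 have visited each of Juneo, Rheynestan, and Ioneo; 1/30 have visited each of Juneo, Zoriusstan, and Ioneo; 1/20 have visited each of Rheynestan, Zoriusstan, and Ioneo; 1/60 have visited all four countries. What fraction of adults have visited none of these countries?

1/20

P(≥1) = 13/30 + 13/30 + 11/30 + 7/20 − 2/15 − 2/15 − 7/60 − 3/20 − 7/60 − 7/60 + 1/60 + 1/20 + 1/30 + 1/20 − 1/60 = 19/20
P(none) = 1 − 19/20 = 1/20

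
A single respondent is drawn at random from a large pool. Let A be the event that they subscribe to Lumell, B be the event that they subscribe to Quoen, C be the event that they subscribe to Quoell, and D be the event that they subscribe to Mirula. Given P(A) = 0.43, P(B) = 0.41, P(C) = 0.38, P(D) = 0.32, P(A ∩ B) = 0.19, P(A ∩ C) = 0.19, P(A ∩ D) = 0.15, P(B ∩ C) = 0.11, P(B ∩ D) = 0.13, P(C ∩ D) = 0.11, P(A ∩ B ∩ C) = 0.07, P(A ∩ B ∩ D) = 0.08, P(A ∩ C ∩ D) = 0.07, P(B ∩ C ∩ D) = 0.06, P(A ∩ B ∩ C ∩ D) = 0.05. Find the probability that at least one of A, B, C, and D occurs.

0.89

Using inclusion–exclusion:
P(A ∪ B ∪ C ∪ D) = 0.43 + 0.41 + 0.38 + 0.32 − 0.19 − 0.19 − 0.15 − 0.11 − 0.13 − 0.11 + 0.07 + 0.08 + 0.07 + 0.06 − 0.05 = 0.89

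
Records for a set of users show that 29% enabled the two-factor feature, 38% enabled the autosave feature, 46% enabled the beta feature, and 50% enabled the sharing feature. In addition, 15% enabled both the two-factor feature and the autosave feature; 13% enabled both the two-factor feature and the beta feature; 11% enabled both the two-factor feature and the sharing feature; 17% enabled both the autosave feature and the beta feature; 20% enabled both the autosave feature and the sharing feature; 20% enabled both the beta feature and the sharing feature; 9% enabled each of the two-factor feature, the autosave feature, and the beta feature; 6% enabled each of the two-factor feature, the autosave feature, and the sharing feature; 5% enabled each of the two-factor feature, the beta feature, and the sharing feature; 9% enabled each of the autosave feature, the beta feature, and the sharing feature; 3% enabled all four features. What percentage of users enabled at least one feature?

Inclusion–exclusion gives
P(union) = 29 + 38 + 46 + 50 − 15 − 13 − 11 − 17 − 20 − 20 + 9 + 6 + 5 + 9 − 3 = 93%

93%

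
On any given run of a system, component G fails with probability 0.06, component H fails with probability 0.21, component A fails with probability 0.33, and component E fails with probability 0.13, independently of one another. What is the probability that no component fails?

0.43286154

P(none) = (1 − 0.06) × (1 − 0.21) × (1 − 0.33) × (1 − 0.13) = 0.94 × 0.79 × 0.67 × 0.87 = 0.43286154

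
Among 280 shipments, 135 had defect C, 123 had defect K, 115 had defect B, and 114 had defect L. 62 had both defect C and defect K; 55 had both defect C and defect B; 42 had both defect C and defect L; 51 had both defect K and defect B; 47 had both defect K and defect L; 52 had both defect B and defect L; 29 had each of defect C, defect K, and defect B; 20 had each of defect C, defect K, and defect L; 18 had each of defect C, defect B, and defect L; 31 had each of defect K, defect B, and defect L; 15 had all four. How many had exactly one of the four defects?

103

Using the inclusion–exclusion count for exactly one event:
N(exactly one) = 135 + 123 + 115 + 114 − 2·62 − 2·55 − 2·42 − 2·51 − 2·47 − 2·52 + 3·29 + 3·20 + 3·18 + 3·31 − 4·15 = 103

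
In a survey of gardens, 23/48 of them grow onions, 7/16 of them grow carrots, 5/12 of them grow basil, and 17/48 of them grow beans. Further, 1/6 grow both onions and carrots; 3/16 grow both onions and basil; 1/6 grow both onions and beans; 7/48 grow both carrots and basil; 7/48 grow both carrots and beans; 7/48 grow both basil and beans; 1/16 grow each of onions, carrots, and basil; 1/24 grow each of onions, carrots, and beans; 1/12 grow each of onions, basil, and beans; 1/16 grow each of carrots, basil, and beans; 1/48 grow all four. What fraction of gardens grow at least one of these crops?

23/24

Using inclusion–exclusion:
P(at least one) = 23/48 + 7/16 + 5/12 + 17/48 − 1/6 − 3/16 − 1/6 − 7/48 − 7/48 − 7/48 + 1/16 + 1/24 + 1/12 + 1/16 − 1/48 = 23/24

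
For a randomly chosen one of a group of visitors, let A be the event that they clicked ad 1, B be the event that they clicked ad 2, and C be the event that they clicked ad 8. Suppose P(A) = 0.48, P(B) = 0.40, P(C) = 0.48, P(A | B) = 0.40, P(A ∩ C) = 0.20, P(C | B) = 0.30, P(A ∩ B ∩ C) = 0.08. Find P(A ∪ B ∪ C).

P(A ∩ B) = P(B)·P(A|B) = 0.40 × 0.40 = 0.16
P(B ∩ C) = P(B)·P(C|B) = 0.40 × 0.30 = 0.12
Apply inclusion-exclusion:
P(A ∪ B ∪ C) = 0.48 + 0.40 + 0.48 − 0.16 − 0.20 − 0.12 + 0.08 = 0.96

0.96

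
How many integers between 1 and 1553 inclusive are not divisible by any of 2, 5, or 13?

Using inclusion–exclusion:
⌊1553/2⌋ + ⌊1553/5⌋ + ⌊1553/13⌋ − ⌊1553/10⌋ − ⌊1553/26⌋ − ⌊1553/65⌋ + ⌊1553/130⌋ = 776 + 310 + 119 − 155 − 59 − 23 + 11 = 979
1553 − 979 = 574

574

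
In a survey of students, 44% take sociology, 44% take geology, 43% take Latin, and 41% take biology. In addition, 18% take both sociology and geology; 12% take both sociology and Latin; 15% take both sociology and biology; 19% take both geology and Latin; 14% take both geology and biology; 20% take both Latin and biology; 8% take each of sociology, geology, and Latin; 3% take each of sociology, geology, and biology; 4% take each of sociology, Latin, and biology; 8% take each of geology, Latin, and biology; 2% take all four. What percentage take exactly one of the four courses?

37%

P(exactly one) = 44 + 44 + 43 + 41 − 2·18 − 2·12 − 2·15 − 2·19 − 2·14 − 2·20 + 3·8 + 3·3 + 3·4 + 3·8 − 4·2 = 37%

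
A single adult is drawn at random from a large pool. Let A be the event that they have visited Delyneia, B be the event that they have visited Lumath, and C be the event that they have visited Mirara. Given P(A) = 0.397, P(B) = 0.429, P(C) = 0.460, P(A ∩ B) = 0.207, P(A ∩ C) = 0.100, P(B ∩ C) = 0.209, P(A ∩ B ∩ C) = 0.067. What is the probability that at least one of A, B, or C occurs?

0.837

Using inclusion–exclusion:
P(A ∪ B ∪ C) = 0.397 + 0.429 + 0.460 − 0.207 − 0.100 − 0.209 + 0.067 = 0.837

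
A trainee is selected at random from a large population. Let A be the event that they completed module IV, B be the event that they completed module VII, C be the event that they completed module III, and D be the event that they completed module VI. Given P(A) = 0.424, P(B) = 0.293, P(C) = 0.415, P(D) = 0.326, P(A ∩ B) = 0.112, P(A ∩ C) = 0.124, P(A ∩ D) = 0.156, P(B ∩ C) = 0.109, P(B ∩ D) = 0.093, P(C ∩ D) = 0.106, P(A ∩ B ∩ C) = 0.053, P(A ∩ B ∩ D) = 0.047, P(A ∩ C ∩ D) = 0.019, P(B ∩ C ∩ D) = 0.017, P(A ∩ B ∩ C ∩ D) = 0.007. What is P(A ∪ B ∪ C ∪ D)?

P(A ∪ B ∪ C ∪ D) = 0.424 + 0.293 + 0.415 + 0.326 − 0.112 − 0.124 − 0.156 − 0.109 − 0.093 − 0.106 + 0.053 + 0.047 + 0.019 + 0.017 − 0.007 = 0.887

0.887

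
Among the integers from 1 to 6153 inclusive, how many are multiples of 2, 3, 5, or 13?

Using inclusion–exclusion:
⌊6153/2⌋ + ⌊6153/3⌋ + ⌊6153/5⌋ + ⌊6153/13⌋ − ⌊6153/6⌋ − ⌊6153/10⌋ − ⌊6153/26⌋ − ⌊6153/15⌋ − ⌊6153/39⌋ − ⌊6153/65⌋ + ⌊6153/30⌋ + ⌊6153/78⌋ + ⌊6153/130⌋ + ⌊6153/195⌋ − ⌊6153/390⌋ = 3076 + 2051 + 1230 + 473 − 1025 − 615 − 236 − 410 − 157 − 94 + 205 + 78 + 47 + 31 − 15 = 4639

4639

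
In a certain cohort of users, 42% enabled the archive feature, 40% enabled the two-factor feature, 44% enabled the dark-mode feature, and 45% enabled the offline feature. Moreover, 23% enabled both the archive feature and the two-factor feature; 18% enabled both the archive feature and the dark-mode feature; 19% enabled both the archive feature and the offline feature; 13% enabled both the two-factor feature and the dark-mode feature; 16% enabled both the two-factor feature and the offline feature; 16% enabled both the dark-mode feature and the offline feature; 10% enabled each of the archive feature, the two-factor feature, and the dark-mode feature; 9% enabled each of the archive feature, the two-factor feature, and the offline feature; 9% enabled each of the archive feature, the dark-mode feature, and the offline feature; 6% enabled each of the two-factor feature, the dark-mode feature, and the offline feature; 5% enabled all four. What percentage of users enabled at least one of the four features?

95%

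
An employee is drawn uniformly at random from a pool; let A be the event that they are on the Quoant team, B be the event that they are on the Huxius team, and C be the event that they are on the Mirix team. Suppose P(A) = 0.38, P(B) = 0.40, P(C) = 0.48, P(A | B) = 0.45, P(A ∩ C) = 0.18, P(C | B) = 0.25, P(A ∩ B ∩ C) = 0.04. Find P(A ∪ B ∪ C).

0.84

P(A ∩ B) = P(B)·P(A|B) = 0.40 × 0.45 = 0.18
P(B ∩ C) = P(B)·P(C|B) = 0.40 × 0.25 = 0.10
Inclusion–exclusion gives
P(A ∪ B ∪ C) = 0.38 + 0.40 + 0.48 − 0.18 − 0.18 − 0.10 + 0.04 = 0.84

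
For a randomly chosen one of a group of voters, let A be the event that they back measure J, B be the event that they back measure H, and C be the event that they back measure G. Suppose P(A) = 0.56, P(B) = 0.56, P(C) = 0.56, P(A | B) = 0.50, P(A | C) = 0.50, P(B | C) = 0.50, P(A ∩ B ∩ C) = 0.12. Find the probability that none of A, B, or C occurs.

P(A ∩ B) = P(B)·P(A|B) = 0.56 × 0.50 = 0.28
P(A ∩ C) = P(C)·P(A|C) = 0.56 × 0.50 = 0.28
P(B ∩ C) = P(C)·P(B|C) = 0.56 × 0.50 = 0.28
By inclusion-exclusion,
P(A ∪ B ∪ C) = 0.56 + 0.56 + 0.56 − 0.28 − 0.28 − 0.28 + 0.12 = 0.96
P(none) = 1 − 0.96 = 0.04

0.04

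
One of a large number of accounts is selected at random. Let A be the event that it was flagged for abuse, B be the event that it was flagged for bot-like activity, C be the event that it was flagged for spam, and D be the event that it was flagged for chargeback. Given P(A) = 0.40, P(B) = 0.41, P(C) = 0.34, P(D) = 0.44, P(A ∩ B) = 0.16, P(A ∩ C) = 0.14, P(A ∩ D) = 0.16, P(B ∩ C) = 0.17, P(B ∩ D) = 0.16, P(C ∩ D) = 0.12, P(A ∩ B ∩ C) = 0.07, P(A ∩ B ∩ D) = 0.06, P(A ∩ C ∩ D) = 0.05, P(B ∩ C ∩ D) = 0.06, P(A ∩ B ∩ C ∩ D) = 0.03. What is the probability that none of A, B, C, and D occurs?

0.11

By inclusion–exclusion:
P(A ∪ B ∪ C ∪ D) = 0.40 + 0.41 + 0.34 + 0.44 − 0.16 − 0.14 − 0.16 − 0.17 − 0.16 − 0.12 + 0.07 + 0.06 + 0.05 + 0.06 − 0.03 = 0.89
P(none) = 1 − 0.89 = 0.11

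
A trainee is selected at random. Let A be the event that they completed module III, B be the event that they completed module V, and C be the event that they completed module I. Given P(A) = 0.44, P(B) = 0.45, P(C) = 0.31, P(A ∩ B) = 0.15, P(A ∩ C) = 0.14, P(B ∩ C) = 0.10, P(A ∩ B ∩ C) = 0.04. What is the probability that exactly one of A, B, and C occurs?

0.54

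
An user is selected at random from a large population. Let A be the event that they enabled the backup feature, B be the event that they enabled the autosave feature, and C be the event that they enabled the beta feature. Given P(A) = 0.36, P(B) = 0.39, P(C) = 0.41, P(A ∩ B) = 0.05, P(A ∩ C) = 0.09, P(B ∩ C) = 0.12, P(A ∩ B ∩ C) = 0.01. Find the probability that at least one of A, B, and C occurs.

By inclusion-exclusion,
P(A ∪ B ∪ C) = 0.36 + 0.39 + 0.41 − 0.05 − 0.09 − 0.12 + 0.01 = 0.91

0.91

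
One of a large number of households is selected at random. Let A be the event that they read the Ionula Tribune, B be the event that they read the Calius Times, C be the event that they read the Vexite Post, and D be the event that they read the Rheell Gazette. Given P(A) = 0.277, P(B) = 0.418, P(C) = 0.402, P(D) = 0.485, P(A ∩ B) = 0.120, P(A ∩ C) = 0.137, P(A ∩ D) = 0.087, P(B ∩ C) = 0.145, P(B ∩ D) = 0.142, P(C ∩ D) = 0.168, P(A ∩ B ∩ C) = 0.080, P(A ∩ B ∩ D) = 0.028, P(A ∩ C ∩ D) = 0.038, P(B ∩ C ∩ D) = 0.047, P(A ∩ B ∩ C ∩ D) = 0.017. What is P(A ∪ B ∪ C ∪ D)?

0.959

By inclusion-exclusion,
P(A ∪ B ∪ C ∪ D) = 0.277 + 0.418 + 0.402 + 0.485 − 0.120 − 0.137 − 0.087 − 0.145 − 0.142 − 0.168 + 0.080 + 0.028 + 0.038 + 0.047 − 0.017 = 0.959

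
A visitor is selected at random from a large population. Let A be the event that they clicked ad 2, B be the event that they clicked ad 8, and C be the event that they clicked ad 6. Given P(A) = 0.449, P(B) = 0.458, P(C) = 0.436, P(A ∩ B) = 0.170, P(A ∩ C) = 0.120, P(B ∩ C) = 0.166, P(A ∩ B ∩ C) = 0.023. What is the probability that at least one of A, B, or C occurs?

P(A ∪ B ∪ C) = 0.449 + 0.458 + 0.436 − 0.170 − 0.120 − 0.166 + 0.023 = 0.910

0.910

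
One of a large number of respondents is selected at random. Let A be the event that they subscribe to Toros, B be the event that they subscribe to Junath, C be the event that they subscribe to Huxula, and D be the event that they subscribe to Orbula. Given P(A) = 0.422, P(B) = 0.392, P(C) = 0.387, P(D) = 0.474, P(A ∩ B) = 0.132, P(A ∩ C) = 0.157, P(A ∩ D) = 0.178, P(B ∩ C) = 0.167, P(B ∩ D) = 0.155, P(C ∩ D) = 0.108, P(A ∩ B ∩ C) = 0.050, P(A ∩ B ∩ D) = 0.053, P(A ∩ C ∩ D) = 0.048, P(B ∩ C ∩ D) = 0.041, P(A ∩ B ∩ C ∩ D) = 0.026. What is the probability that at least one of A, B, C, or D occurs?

0.944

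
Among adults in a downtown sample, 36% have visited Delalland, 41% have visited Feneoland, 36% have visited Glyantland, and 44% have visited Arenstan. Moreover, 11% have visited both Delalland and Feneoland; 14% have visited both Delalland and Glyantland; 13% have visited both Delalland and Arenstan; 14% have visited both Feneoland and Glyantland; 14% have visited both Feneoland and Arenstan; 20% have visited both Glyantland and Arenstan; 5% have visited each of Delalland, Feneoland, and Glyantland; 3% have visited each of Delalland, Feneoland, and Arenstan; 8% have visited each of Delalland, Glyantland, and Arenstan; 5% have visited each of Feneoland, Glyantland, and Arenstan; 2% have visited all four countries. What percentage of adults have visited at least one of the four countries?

90%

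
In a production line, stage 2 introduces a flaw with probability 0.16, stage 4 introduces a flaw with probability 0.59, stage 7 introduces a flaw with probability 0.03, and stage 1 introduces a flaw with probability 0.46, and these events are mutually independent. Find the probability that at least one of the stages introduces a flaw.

P(none) = (1 − 0.16) × (1 − 0.59) × (1 − 0.03) × (1 − 0.46) = 0.84 × 0.41 × 0.97 × 0.54 = 0.18039672
P(at least one) = 1 − 0.18039672 = 0.81960328

0.81960328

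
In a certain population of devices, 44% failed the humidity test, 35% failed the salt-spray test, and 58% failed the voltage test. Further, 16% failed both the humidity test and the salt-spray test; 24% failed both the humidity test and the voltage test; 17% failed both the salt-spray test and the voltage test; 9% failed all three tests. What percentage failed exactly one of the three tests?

Using the inclusion–exclusion count for exactly one event:
P(exactly one) = 44 + 35 + 58 − 2·16 − 2·24 − 2·17 + 3·9 = 50%

50%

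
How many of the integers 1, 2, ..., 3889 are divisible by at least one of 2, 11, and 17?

2225

By inclusion–exclusion:
floor(3889/2) + floor(3889/11) + floor(3889/17) − floor(3889/22) − floor(3889/34) − floor(3889/187) + floor(3889/374) = 1944 + 353 + 228 − 176 − 114 − 20 + 10 = 2225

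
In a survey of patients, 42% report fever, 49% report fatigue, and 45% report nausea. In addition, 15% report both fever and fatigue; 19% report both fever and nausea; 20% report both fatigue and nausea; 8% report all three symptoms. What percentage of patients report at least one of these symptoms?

By inclusion–exclusion:
P(≥1) = 42 + 49 + 45 − 15 − 19 − 20 + 8 = 90%

90%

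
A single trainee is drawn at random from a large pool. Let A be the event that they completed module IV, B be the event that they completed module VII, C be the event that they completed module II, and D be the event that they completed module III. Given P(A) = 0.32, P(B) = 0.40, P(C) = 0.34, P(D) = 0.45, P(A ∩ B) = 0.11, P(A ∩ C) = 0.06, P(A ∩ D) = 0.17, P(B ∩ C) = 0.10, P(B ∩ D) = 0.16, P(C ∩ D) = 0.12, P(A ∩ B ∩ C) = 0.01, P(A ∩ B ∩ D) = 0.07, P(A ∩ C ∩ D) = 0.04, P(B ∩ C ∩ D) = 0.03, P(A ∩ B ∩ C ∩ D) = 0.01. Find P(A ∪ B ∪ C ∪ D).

0.93

P(A ∪ B ∪ C ∪ D) = 0.32 + 0.40 + 0.34 + 0.45 − 0.11 − 0.06 − 0.17 − 0.10 − 0.16 − 0.12 + 0.01 + 0.07 + 0.04 + 0.03 − 0.01 = 0.93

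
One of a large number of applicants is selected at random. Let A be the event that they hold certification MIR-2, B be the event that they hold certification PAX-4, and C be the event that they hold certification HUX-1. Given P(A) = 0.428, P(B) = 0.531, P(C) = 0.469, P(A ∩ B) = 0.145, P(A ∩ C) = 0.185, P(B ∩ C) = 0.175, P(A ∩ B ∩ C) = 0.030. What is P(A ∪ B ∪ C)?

P(A ∪ B ∪ C) = 0.428 + 0.531 + 0.469 − 0.145 − 0.185 − 0.175 + 0.030 = 0.953

0.953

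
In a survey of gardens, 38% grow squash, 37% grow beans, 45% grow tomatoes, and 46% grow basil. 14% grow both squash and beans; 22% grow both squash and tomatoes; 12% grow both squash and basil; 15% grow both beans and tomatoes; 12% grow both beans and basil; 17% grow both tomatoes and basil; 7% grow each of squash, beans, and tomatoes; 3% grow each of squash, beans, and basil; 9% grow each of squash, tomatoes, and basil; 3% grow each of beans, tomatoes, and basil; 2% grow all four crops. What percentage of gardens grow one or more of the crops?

94%

By inclusion–exclusion:
P(at least one) = 38 + 37 + 45 + 46 − 14 − 22 − 12 − 15 − 12 − 17 + 7 + 3 + 9 + 3 − 2 = 94%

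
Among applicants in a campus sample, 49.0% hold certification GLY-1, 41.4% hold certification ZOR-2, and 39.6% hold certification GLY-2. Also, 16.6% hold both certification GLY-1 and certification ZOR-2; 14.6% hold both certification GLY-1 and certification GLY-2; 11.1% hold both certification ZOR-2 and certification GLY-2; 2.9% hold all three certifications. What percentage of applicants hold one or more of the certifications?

90.6%

P(union) = 49.0 + 41.4 + 39.6 − 16.6 − 14.6 − 11.1 + 2.9 = 90.6%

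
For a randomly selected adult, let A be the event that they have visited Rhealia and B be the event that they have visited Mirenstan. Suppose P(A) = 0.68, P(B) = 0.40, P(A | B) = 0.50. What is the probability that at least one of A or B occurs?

P(A ∩ B) = P(B)·P(A|B) = 0.40 × 0.50 = 0.20
P(A ∪ B) = 0.68 + 0.40 − 0.20 = 0.88

0.88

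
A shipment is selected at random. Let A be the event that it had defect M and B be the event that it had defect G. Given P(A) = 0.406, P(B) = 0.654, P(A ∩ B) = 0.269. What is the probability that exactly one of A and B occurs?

Using the inclusion–exclusion count for exactly one event:
P(exactly one) = 0.406 + 0.654 − 2·0.269 = 0.522

0.522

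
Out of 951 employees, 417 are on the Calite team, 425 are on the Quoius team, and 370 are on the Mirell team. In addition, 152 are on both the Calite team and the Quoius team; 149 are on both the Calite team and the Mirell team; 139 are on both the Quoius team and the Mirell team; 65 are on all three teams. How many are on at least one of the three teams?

837

By inclusion-exclusion,
|union| = 417 + 425 + 370 − 152 − 149 − 139 + 65 = 837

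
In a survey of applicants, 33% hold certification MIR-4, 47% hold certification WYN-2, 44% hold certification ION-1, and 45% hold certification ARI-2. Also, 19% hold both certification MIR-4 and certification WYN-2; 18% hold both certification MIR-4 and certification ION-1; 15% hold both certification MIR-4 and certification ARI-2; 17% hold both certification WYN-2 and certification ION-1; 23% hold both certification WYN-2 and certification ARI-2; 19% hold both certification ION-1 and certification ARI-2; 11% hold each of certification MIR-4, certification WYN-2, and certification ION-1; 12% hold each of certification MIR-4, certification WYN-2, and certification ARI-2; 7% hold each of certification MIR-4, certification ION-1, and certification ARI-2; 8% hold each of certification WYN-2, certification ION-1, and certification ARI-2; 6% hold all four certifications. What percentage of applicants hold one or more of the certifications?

90%

Using inclusion–exclusion:
P(union) = 33 + 47 + 44 + 45 − 19 − 18 − 15 − 17 − 23 − 19 + 11 + 12 + 7 + 8 − 6 = 90%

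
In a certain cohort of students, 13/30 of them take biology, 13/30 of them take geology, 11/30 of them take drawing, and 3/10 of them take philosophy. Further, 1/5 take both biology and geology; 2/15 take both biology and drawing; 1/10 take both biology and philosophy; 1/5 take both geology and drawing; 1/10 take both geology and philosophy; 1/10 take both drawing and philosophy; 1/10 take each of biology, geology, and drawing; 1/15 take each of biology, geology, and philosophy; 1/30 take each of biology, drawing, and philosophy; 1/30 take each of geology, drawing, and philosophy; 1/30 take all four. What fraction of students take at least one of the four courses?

By inclusion-exclusion,
P(at least one) = 13/30 + 13/30 + 11/30 + 3/10 − 1/5 − 2/15 − 1/10 − 1/5 − 1/10 − 1/10 + 1/10 + 1/15 + 1/30 + 1/30 − 1/30 = 9/10

9/10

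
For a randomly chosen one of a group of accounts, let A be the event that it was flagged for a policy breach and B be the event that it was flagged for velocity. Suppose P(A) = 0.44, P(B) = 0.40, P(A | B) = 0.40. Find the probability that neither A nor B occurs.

0.32

P(A ∩ B) = P(B)·P(A|B) = 0.40 × 0.40 = 0.16
P(A ∪ B) = 0.44 + 0.40 − 0.16 = 0.68
P(none) = 1 − 0.68 = 0.32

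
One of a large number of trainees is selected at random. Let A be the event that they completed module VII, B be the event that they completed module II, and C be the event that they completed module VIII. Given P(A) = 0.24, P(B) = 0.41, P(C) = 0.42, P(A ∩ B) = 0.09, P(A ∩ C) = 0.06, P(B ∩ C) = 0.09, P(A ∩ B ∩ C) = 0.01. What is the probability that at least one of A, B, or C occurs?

0.84

Inclusion–exclusion gives
P(A ∪ B ∪ C) = 0.24 + 0.41 + 0.42 − 0.09 − 0.06 − 0.09 + 0.01 = 0.84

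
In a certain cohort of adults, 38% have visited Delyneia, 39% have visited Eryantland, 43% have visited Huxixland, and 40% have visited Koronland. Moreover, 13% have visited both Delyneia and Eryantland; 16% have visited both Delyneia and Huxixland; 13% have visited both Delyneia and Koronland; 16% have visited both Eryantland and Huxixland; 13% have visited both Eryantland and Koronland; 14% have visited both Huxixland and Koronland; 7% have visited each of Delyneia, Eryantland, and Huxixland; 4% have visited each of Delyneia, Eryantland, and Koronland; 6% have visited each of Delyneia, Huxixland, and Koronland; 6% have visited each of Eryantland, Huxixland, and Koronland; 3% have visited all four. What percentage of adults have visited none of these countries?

5%

Inclusion–exclusion gives
P(union) = 38 + 39 + 43 + 40 − 13 − 16 − 13 − 16 − 13 − 14 + 7 + 4 + 6 + 6 − 3 = 95%
P(none) = 100% − 95% = 5%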